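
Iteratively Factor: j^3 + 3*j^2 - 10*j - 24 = (j + 2)*(j^2 + j - 12) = (j + 2)*(j + 4)*(j - 3)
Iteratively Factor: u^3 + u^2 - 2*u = (u + 2)*(u^2 - u) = u*(u + 2)*(u - 1)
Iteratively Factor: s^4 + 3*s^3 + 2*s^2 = (s)*(s^3 + 3*s^2 + 2*s) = s*(s + 2)*(s^2 + s) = s^2*(s + 2)*(s + 1)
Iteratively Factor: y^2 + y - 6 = (y + 3)*(y - 2)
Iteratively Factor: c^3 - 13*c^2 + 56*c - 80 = (c - 5)*(c^2 - 8*c + 16) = (c - 5)*(c - 4)*(c - 4)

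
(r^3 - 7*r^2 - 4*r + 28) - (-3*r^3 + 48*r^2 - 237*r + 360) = 4*r^3 - 55*r^2 + 233*r - 332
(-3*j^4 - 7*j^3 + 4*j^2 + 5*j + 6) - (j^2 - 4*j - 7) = -3*j^4 - 7*j^3 + 3*j^2 + 9*j + 13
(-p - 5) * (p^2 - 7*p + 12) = -p^3 + 2*p^2 + 23*p - 60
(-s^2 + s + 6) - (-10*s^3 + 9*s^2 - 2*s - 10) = 10*s^3 - 10*s^2 + 3*s + 16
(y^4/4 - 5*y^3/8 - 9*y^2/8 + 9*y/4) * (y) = y^5/4 - 5*y^4/8 - 9*y^3/8 + 9*y^2/4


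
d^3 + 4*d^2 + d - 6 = (d - 1)*(d + 2)*(d + 3)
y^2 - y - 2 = (y - 2)*(y + 1)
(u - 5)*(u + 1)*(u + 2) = u^3 - 2*u^2 - 13*u - 10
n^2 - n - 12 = (n - 4)*(n + 3)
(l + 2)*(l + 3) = l^2 + 5*l + 6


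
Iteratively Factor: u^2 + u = (u + 1)*(u)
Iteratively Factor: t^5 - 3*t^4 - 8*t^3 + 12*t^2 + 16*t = (t - 4)*(t^4 + t^3 - 4*t^2 - 4*t) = (t - 4)*(t - 2)*(t^3 + 3*t^2 + 2*t) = (t - 4)*(t - 2)*(t + 1)*(t^2 + 2*t) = (t - 4)*(t - 2)*(t + 1)*(t + 2)*(t)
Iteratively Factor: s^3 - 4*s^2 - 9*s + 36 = (s + 3)*(s^2 - 7*s + 12) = (s - 4)*(s + 3)*(s - 3)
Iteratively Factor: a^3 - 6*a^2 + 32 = (a - 4)*(a^2 - 2*a - 8) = (a - 4)*(a + 2)*(a - 4)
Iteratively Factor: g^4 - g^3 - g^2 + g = (g + 1)*(g^3 - 2*g^2 + g) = (g - 1)*(g + 1)*(g^2 - g) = (g - 1)^2*(g + 1)*(g)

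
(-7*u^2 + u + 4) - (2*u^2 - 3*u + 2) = -9*u^2 + 4*u + 2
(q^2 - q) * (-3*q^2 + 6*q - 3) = -3*q^4 + 9*q^3 - 9*q^2 + 3*q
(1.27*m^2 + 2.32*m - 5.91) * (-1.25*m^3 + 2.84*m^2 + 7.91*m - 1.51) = -1.5875*m^5 + 0.7068*m^4 + 24.022*m^3 - 0.350899999999999*m^2 - 50.2513*m + 8.9241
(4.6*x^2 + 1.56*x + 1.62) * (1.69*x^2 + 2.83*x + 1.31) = 7.774*x^4 + 15.6544*x^3 + 13.1786*x^2 + 6.6282*x + 2.1222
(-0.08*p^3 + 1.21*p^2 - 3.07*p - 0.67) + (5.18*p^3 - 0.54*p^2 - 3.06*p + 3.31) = 5.1*p^3 + 0.67*p^2 - 6.13*p + 2.64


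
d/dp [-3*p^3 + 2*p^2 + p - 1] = -9*p^2 + 4*p + 1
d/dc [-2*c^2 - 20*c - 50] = -4*c - 20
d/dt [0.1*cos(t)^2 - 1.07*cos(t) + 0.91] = (1.07 - 0.2*cos(t))*sin(t)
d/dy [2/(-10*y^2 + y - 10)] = 2*(20*y - 1)/(10*y^2 - y + 10)^2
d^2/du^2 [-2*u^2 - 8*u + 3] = -4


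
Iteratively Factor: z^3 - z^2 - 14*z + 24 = (z + 4)*(z^2 - 5*z + 6) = (z - 2)*(z + 4)*(z - 3)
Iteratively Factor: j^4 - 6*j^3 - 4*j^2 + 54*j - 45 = (j - 3)*(j^3 - 3*j^2 - 13*j + 15) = (j - 3)*(j - 1)*(j^2 - 2*j - 15) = (j - 3)*(j - 1)*(j + 3)*(j - 5)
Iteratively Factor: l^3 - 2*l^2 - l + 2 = (l - 1)*(l^2 - l - 2) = (l - 2)*(l - 1)*(l + 1)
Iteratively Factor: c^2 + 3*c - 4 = (c + 4)*(c - 1)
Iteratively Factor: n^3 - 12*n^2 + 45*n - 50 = (n - 2)*(n^2 - 10*n + 25) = (n - 5)*(n - 2)*(n - 5)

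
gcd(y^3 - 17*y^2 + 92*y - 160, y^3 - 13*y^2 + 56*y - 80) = y^2 - 9*y + 20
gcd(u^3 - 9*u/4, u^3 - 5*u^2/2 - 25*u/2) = u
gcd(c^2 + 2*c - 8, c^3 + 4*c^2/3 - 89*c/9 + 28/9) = c + 4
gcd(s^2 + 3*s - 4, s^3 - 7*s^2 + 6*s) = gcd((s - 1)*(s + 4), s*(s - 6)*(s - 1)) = s - 1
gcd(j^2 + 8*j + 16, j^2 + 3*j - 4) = j + 4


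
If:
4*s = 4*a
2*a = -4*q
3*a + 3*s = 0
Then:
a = 0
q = 0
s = 0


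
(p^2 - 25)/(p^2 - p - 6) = (25 - p^2)/(-p^2 + p + 6)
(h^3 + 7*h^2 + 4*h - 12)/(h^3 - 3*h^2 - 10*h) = (h^2 + 5*h - 6)/(h*(h - 5))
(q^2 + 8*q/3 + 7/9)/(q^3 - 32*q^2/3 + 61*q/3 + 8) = (q + 7/3)/(q^2 - 11*q + 24)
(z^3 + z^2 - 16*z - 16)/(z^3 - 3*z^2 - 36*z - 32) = (z - 4)/(z - 8)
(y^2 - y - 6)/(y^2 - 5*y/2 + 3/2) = 2*(y^2 - y - 6)/(2*y^2 - 5*y + 3)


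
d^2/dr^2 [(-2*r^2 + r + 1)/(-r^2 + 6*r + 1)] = 2*(11*r^3 + 3*r^2 + 15*r - 29)/(r^6 - 18*r^5 + 105*r^4 - 180*r^3 - 105*r^2 - 18*r - 1)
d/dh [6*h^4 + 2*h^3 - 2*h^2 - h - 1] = 24*h^3 + 6*h^2 - 4*h - 1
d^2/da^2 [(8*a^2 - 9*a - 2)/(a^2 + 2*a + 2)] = 2*(-25*a^3 - 54*a^2 + 42*a + 64)/(a^6 + 6*a^5 + 18*a^4 + 32*a^3 + 36*a^2 + 24*a + 8)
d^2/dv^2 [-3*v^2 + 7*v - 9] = -6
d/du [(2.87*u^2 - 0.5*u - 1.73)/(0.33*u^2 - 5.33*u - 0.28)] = (-15.1321*u^2 - 0.4654*u - 9.0809)/(0.1089*u^4 - 3.5178*u^3 + 28.2241*u^2 + 2.9848*u + 0.0784)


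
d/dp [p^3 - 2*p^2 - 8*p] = 3*p^2 - 4*p - 8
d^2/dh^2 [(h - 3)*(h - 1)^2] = 6*h - 10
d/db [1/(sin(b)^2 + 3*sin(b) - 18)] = -(2*sin(b) + 3)*cos(b)/(sin(b)^2 + 3*sin(b) - 18)^2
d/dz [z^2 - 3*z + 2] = 2*z - 3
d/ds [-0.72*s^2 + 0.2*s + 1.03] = 0.2 - 1.44*s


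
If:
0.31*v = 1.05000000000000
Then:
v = 3.39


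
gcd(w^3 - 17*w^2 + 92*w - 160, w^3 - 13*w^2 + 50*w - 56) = w - 4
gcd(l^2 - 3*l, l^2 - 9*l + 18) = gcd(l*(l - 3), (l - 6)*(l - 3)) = l - 3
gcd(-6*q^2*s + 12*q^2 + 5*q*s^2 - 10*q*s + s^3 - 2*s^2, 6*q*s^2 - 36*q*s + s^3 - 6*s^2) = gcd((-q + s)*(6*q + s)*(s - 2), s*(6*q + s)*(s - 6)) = 6*q + s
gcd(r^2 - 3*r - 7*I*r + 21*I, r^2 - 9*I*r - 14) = r - 7*I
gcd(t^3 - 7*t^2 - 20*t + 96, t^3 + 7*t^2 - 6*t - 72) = t^2 + t - 12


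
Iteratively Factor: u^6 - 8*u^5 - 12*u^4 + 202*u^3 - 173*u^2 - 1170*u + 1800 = (u - 5)*(u^5 - 3*u^4 - 27*u^3 + 67*u^2 + 162*u - 360) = (u - 5)*(u + 4)*(u^4 - 7*u^3 + u^2 + 63*u - 90) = (u - 5)*(u - 2)*(u + 4)*(u^3 - 5*u^2 - 9*u + 45) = (u - 5)*(u - 3)*(u - 2)*(u + 4)*(u^2 - 2*u - 15) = (u - 5)*(u - 3)*(u - 2)*(u + 3)*(u + 4)*(u - 5)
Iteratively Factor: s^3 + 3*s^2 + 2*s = (s)*(s^2 + 3*s + 2) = s*(s + 2)*(s + 1)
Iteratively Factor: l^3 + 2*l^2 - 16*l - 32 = (l + 2)*(l^2 - 16) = (l - 4)*(l + 2)*(l + 4)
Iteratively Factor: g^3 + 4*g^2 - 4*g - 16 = (g + 4)*(g^2 - 4) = (g + 2)*(g + 4)*(g - 2)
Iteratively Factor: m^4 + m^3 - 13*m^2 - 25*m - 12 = (m + 3)*(m^3 - 2*m^2 - 7*m - 4) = (m - 4)*(m + 3)*(m^2 + 2*m + 1) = (m - 4)*(m + 1)*(m + 3)*(m + 1)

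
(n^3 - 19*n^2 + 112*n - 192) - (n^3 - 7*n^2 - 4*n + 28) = -12*n^2 + 116*n - 220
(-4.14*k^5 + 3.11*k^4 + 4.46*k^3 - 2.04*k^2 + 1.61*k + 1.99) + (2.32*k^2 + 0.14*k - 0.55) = -4.14*k^5 + 3.11*k^4 + 4.46*k^3 + 0.28*k^2 + 1.75*k + 1.44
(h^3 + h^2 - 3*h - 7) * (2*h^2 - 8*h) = 2*h^5 - 6*h^4 - 14*h^3 + 10*h^2 + 56*h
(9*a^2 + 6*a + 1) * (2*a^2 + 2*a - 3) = 18*a^4 + 30*a^3 - 13*a^2 - 16*a - 3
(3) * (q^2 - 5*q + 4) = 3*q^2 - 15*q + 12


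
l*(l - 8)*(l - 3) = l^3 - 11*l^2 + 24*l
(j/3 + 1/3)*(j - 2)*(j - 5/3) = j^3/3 - 8*j^2/9 - j/9 + 10/9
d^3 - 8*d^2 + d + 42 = (d - 7)*(d - 3)*(d + 2)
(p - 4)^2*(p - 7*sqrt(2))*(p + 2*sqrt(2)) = p^4 - 8*p^3 - 5*sqrt(2)*p^3 - 12*p^2 + 40*sqrt(2)*p^2 - 80*sqrt(2)*p + 224*p - 448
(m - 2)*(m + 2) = m^2 - 4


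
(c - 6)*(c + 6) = c^2 - 36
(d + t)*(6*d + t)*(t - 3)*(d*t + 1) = 6*d^3*t^2 - 18*d^3*t + 7*d^2*t^3 - 21*d^2*t^2 + 6*d^2*t - 18*d^2 + d*t^4 - 3*d*t^3 + 7*d*t^2 - 21*d*t + t^3 - 3*t^2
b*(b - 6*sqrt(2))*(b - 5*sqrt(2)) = b^3 - 11*sqrt(2)*b^2 + 60*b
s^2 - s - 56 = (s - 8)*(s + 7)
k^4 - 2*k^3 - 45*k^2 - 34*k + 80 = (k - 8)*(k - 1)*(k + 2)*(k + 5)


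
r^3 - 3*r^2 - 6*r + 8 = (r - 4)*(r - 1)*(r + 2)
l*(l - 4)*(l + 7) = l^3 + 3*l^2 - 28*l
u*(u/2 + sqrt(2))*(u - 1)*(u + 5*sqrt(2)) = u^4/2 - u^3/2 + 7*sqrt(2)*u^3/2 - 7*sqrt(2)*u^2/2 + 10*u^2 - 10*u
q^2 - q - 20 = (q - 5)*(q + 4)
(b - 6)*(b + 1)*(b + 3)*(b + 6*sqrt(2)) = b^4 - 2*b^3 + 6*sqrt(2)*b^3 - 21*b^2 - 12*sqrt(2)*b^2 - 126*sqrt(2)*b - 18*b - 108*sqrt(2)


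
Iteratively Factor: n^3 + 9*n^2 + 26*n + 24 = (n + 3)*(n^2 + 6*n + 8) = (n + 2)*(n + 3)*(n + 4)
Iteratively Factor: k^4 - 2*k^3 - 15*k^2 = (k)*(k^3 - 2*k^2 - 15*k) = k*(k + 3)*(k^2 - 5*k) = k*(k - 5)*(k + 3)*(k)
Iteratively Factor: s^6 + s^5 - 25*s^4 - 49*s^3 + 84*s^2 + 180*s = (s + 3)*(s^5 - 2*s^4 - 19*s^3 + 8*s^2 + 60*s) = (s - 2)*(s + 3)*(s^4 - 19*s^2 - 30*s) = (s - 5)*(s - 2)*(s + 3)*(s^3 + 5*s^2 + 6*s) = (s - 5)*(s - 2)*(s + 2)*(s + 3)*(s^2 + 3*s) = (s - 5)*(s - 2)*(s + 2)*(s + 3)^2*(s)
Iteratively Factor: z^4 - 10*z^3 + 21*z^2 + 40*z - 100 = (z - 2)*(z^3 - 8*z^2 + 5*z + 50) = (z - 5)*(z - 2)*(z^2 - 3*z - 10) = (z - 5)*(z - 2)*(z + 2)*(z - 5)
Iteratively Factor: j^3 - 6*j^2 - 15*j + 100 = (j - 5)*(j^2 - j - 20) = (j - 5)*(j + 4)*(j - 5)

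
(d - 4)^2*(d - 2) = d^3 - 10*d^2 + 32*d - 32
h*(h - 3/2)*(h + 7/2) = h^3 + 2*h^2 - 21*h/4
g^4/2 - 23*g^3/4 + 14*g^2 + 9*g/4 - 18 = (g/2 + 1/2)*(g - 8)*(g - 3)*(g - 3/2)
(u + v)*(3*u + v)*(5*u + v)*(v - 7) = 15*u^3*v - 105*u^3 + 23*u^2*v^2 - 161*u^2*v + 9*u*v^3 - 63*u*v^2 + v^4 - 7*v^3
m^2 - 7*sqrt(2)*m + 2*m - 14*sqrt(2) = (m + 2)*(m - 7*sqrt(2))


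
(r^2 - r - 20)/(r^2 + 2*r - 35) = (r + 4)/(r + 7)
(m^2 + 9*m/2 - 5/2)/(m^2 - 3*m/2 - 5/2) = (-2*m^2 - 9*m + 5)/(-2*m^2 + 3*m + 5)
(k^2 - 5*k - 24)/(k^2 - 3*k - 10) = (-k^2 + 5*k + 24)/(-k^2 + 3*k + 10)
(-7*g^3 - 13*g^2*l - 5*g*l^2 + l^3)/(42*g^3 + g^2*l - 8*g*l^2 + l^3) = (-g^2 - 2*g*l - l^2)/(6*g^2 + g*l - l^2)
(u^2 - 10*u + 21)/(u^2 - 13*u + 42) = (u - 3)/(u - 6)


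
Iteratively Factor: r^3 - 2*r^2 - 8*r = (r)*(r^2 - 2*r - 8) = r*(r - 4)*(r + 2)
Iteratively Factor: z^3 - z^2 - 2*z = (z + 1)*(z^2 - 2*z) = (z - 2)*(z + 1)*(z)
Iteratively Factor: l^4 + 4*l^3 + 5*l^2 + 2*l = (l + 1)*(l^3 + 3*l^2 + 2*l) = (l + 1)*(l + 2)*(l^2 + l) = (l + 1)^2*(l + 2)*(l)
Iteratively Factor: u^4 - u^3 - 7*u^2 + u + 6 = (u - 1)*(u^3 - 7*u - 6) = (u - 1)*(u + 2)*(u^2 - 2*u - 3) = (u - 3)*(u - 1)*(u + 2)*(u + 1)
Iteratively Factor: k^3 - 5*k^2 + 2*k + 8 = (k - 2)*(k^2 - 3*k - 4) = (k - 2)*(k + 1)*(k - 4)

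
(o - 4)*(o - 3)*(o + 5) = o^3 - 2*o^2 - 23*o + 60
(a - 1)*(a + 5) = a^2 + 4*a - 5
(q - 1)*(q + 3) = q^2 + 2*q - 3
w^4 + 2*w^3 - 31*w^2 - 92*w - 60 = (w - 6)*(w + 1)*(w + 2)*(w + 5)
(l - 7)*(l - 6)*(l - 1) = l^3 - 14*l^2 + 55*l - 42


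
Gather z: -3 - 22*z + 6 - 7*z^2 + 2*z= -7*z^2 - 20*z + 3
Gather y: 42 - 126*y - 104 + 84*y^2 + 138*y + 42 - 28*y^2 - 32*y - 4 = 56*y^2 - 20*y - 24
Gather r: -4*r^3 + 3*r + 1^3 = -4*r^3 + 3*r + 1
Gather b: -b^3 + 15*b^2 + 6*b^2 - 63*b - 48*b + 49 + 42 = -b^3 + 21*b^2 - 111*b + 91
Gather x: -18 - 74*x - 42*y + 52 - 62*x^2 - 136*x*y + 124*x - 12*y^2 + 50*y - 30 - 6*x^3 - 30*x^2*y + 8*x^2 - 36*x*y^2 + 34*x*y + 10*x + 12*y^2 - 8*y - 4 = -6*x^3 + x^2*(-30*y - 54) + x*(-36*y^2 - 102*y + 60)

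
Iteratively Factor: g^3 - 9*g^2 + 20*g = (g - 4)*(g^2 - 5*g) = (g - 5)*(g - 4)*(g)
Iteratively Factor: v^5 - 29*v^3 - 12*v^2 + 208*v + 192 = (v + 1)*(v^4 - v^3 - 28*v^2 + 16*v + 192) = (v - 4)*(v + 1)*(v^3 + 3*v^2 - 16*v - 48) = (v - 4)*(v + 1)*(v + 3)*(v^2 - 16) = (v - 4)*(v + 1)*(v + 3)*(v + 4)*(v - 4)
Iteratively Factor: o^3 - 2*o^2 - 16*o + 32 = (o + 4)*(o^2 - 6*o + 8) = (o - 4)*(o + 4)*(o - 2)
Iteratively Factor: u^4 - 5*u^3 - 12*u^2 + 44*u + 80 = (u - 4)*(u^3 - u^2 - 16*u - 20) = (u - 4)*(u + 2)*(u^2 - 3*u - 10) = (u - 4)*(u + 2)^2*(u - 5)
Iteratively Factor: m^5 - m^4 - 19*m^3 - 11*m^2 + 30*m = (m + 2)*(m^4 - 3*m^3 - 13*m^2 + 15*m) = (m + 2)*(m + 3)*(m^3 - 6*m^2 + 5*m) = (m - 5)*(m + 2)*(m + 3)*(m^2 - m) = (m - 5)*(m - 1)*(m + 2)*(m + 3)*(m)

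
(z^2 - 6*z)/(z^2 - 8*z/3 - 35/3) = 3*z*(6 - z)/(-3*z^2 + 8*z + 35)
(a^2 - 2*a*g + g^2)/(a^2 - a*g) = (a - g)/a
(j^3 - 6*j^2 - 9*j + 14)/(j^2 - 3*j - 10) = (j^2 - 8*j + 7)/(j - 5)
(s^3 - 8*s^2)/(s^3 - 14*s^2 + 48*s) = s/(s - 6)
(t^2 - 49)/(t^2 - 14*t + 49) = (t + 7)/(t - 7)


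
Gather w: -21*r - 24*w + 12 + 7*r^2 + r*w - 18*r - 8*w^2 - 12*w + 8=7*r^2 - 39*r - 8*w^2 + w*(r - 36) + 20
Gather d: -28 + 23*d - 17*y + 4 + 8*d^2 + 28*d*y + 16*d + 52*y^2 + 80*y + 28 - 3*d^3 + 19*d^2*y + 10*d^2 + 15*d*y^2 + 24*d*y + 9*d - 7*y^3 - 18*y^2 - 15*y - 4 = -3*d^3 + d^2*(19*y + 18) + d*(15*y^2 + 52*y + 48) - 7*y^3 + 34*y^2 + 48*y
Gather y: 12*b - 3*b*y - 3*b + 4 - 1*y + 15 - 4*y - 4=9*b + y*(-3*b - 5) + 15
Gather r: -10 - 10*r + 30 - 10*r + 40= 60 - 20*r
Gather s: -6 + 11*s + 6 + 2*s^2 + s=2*s^2 + 12*s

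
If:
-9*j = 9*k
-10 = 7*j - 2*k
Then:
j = -10/9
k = 10/9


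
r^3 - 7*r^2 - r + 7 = (r - 7)*(r - 1)*(r + 1)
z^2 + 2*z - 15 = (z - 3)*(z + 5)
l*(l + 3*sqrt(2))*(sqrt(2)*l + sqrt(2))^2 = 2*l^4 + 4*l^3 + 6*sqrt(2)*l^3 + 2*l^2 + 12*sqrt(2)*l^2 + 6*sqrt(2)*l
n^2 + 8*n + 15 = (n + 3)*(n + 5)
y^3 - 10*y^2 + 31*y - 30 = (y - 5)*(y - 3)*(y - 2)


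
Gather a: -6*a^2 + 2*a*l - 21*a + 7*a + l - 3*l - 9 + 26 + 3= -6*a^2 + a*(2*l - 14) - 2*l + 20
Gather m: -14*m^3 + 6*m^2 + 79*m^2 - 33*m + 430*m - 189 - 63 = -14*m^3 + 85*m^2 + 397*m - 252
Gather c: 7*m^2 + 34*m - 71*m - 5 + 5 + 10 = 7*m^2 - 37*m + 10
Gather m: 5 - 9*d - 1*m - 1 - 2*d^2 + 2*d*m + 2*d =-2*d^2 - 7*d + m*(2*d - 1) + 4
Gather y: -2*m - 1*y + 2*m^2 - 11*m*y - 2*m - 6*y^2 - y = 2*m^2 - 4*m - 6*y^2 + y*(-11*m - 2)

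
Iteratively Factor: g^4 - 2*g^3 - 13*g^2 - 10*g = (g + 2)*(g^3 - 4*g^2 - 5*g) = (g + 1)*(g + 2)*(g^2 - 5*g) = g*(g + 1)*(g + 2)*(g - 5)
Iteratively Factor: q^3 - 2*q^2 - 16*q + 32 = (q + 4)*(q^2 - 6*q + 8) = (q - 4)*(q + 4)*(q - 2)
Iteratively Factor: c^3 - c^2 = (c - 1)*(c^2) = c*(c - 1)*(c)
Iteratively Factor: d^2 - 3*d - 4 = (d + 1)*(d - 4)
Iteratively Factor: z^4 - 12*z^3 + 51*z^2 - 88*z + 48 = (z - 4)*(z^3 - 8*z^2 + 19*z - 12) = (z - 4)^2*(z^2 - 4*z + 3) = (z - 4)^2*(z - 1)*(z - 3)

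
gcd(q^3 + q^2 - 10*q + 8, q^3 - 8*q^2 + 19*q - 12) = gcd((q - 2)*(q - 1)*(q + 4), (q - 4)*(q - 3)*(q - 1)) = q - 1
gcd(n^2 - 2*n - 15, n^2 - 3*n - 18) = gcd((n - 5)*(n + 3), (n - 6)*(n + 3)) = n + 3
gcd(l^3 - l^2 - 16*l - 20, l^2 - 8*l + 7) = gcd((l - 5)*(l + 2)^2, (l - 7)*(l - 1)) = 1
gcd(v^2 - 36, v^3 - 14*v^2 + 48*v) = v - 6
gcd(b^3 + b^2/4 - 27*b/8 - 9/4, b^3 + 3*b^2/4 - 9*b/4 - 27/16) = b^2 + 9*b/4 + 9/8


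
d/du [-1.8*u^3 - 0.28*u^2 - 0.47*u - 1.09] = -5.4*u^2 - 0.56*u - 0.47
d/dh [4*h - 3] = 4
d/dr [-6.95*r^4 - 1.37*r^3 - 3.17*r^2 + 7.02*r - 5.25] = -27.8*r^3 - 4.11*r^2 - 6.34*r + 7.02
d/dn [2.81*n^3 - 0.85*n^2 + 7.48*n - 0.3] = 8.43*n^2 - 1.7*n + 7.48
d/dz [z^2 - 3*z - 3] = 2*z - 3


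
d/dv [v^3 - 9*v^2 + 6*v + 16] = 3*v^2 - 18*v + 6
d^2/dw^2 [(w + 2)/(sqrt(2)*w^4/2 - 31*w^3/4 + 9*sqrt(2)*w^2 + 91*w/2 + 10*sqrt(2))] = 8*((w + 2)*(8*sqrt(2)*w^3 - 93*w^2 + 72*sqrt(2)*w + 182)^2 + (-8*sqrt(2)*w^3 + 93*w^2 - 72*sqrt(2)*w - 3*(w + 2)*(4*sqrt(2)*w^2 - 31*w + 12*sqrt(2)) - 182)*(2*sqrt(2)*w^4 - 31*w^3 + 36*sqrt(2)*w^2 + 182*w + 40*sqrt(2)))/(2*sqrt(2)*w^4 - 31*w^3 + 36*sqrt(2)*w^2 + 182*w + 40*sqrt(2))^3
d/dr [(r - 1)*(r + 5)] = 2*r + 4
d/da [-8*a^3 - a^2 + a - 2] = -24*a^2 - 2*a + 1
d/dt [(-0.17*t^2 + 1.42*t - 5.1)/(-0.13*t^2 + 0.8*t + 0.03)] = (0.0486*t^2 - 1.3362*t + 4.1226)/(0.0169*t^4 - 0.208*t^3 + 0.6322*t^2 + 0.048*t + 0.0009)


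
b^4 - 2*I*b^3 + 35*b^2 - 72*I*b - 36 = (b - 6*I)*(b - I)^2*(b + 6*I)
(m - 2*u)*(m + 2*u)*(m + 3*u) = m^3 + 3*m^2*u - 4*m*u^2 - 12*u^3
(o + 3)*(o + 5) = o^2 + 8*o + 15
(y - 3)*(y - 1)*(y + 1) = y^3 - 3*y^2 - y + 3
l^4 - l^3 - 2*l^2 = l^2*(l - 2)*(l + 1)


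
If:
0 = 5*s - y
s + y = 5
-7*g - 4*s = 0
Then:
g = -10/21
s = 5/6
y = 25/6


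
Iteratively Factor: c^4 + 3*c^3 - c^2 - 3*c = (c + 3)*(c^3 - c) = (c + 1)*(c + 3)*(c^2 - c) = c*(c + 1)*(c + 3)*(c - 1)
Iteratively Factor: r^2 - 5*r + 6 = (r - 2)*(r - 3)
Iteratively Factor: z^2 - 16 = (z - 4)*(z + 4)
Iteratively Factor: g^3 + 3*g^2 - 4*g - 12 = (g - 2)*(g^2 + 5*g + 6) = (g - 2)*(g + 2)*(g + 3)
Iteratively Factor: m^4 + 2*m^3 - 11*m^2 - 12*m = (m + 4)*(m^3 - 2*m^2 - 3*m) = (m + 1)*(m + 4)*(m^2 - 3*m) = (m - 3)*(m + 1)*(m + 4)*(m)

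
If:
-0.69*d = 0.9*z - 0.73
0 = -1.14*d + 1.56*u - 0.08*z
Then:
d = 1.05797101449275 - 1.30434782608696*z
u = 0.773132664437012 - 0.901895206243032*z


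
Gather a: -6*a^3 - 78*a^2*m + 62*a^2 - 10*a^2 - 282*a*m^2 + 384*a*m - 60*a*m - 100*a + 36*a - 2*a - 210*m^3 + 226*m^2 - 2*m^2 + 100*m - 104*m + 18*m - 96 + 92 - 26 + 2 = -6*a^3 + a^2*(52 - 78*m) + a*(-282*m^2 + 324*m - 66) - 210*m^3 + 224*m^2 + 14*m - 28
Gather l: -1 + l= l - 1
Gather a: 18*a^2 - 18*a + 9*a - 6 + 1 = 18*a^2 - 9*a - 5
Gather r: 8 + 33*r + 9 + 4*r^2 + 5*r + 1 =4*r^2 + 38*r + 18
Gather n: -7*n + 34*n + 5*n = 32*n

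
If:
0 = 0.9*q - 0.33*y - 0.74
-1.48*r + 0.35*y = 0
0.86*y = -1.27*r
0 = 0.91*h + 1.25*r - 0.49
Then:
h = 0.54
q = 0.82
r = 0.00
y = 0.00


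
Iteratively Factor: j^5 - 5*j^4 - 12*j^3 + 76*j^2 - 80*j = (j - 5)*(j^4 - 12*j^2 + 16*j) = (j - 5)*(j - 2)*(j^3 + 2*j^2 - 8*j) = (j - 5)*(j - 2)*(j + 4)*(j^2 - 2*j) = j*(j - 5)*(j - 2)*(j + 4)*(j - 2)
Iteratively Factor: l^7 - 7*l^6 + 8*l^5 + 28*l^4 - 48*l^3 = (l - 3)*(l^6 - 4*l^5 - 4*l^4 + 16*l^3) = (l - 3)*(l + 2)*(l^5 - 6*l^4 + 8*l^3) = l*(l - 3)*(l + 2)*(l^4 - 6*l^3 + 8*l^2) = l*(l - 3)*(l - 2)*(l + 2)*(l^3 - 4*l^2) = l^2*(l - 3)*(l - 2)*(l + 2)*(l^2 - 4*l) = l^2*(l - 4)*(l - 3)*(l - 2)*(l + 2)*(l)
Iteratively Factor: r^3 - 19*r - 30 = (r + 3)*(r^2 - 3*r - 10) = (r - 5)*(r + 3)*(r + 2)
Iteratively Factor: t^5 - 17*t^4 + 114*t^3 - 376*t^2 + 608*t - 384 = (t - 4)*(t^4 - 13*t^3 + 62*t^2 - 128*t + 96) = (t - 4)*(t - 2)*(t^3 - 11*t^2 + 40*t - 48) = (t - 4)^2*(t - 2)*(t^2 - 7*t + 12) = (t - 4)^3*(t - 2)*(t - 3)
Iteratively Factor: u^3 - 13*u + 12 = (u - 3)*(u^2 + 3*u - 4) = (u - 3)*(u + 4)*(u - 1)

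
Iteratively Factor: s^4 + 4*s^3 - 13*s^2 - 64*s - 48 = (s + 4)*(s^3 - 13*s - 12) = (s + 1)*(s + 4)*(s^2 - s - 12) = (s + 1)*(s + 3)*(s + 4)*(s - 4)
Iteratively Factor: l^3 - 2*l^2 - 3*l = (l - 3)*(l^2 + l) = (l - 3)*(l + 1)*(l)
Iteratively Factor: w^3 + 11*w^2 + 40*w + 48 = (w + 4)*(w^2 + 7*w + 12) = (w + 4)^2*(w + 3)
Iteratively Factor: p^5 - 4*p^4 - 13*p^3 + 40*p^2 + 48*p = (p)*(p^4 - 4*p^3 - 13*p^2 + 40*p + 48) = p*(p + 3)*(p^3 - 7*p^2 + 8*p + 16) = p*(p - 4)*(p + 3)*(p^2 - 3*p - 4) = p*(p - 4)^2*(p + 3)*(p + 1)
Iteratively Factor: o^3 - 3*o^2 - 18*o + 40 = (o + 4)*(o^2 - 7*o + 10) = (o - 2)*(o + 4)*(o - 5)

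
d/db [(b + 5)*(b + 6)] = 2*b + 11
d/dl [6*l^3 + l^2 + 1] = 2*l*(9*l + 1)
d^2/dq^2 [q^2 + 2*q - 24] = 2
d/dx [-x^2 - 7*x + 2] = -2*x - 7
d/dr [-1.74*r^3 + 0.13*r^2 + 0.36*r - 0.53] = -5.22*r^2 + 0.26*r + 0.36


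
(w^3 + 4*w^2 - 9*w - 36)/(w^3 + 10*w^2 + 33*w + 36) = (w - 3)/(w + 3)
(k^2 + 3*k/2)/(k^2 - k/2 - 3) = k/(k - 2)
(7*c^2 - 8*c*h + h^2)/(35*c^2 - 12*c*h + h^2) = (c - h)/(5*c - h)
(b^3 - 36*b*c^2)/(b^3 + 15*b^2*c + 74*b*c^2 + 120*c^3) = b*(b - 6*c)/(b^2 + 9*b*c + 20*c^2)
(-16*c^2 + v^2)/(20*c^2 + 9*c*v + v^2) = (-4*c + v)/(5*c + v)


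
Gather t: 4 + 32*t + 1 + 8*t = 40*t + 5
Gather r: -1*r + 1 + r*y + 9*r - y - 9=r*(y + 8) - y - 8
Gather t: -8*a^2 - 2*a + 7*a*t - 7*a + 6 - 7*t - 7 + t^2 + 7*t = -8*a^2 + 7*a*t - 9*a + t^2 - 1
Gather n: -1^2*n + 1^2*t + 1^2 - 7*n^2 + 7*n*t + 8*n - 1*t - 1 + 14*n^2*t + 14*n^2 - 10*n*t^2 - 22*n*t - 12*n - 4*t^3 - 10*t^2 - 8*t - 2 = n^2*(14*t + 7) + n*(-10*t^2 - 15*t - 5) - 4*t^3 - 10*t^2 - 8*t - 2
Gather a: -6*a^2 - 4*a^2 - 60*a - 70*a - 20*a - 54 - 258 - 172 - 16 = -10*a^2 - 150*a - 500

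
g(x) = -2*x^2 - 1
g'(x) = -4*x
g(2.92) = -18.05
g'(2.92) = -11.68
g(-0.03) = -1.00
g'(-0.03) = 0.12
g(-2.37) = -12.23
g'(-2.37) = 9.48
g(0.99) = -2.96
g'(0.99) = -3.96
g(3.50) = -25.50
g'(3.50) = -14.00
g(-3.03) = -19.36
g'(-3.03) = 12.12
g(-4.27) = -37.47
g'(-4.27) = 17.08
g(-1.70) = -6.78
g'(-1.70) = 6.80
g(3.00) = -19.00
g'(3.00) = -12.00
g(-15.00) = -451.00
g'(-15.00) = 60.00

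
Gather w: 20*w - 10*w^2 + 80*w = -10*w^2 + 100*w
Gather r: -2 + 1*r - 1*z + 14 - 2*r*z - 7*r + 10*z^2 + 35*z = r*(-2*z - 6) + 10*z^2 + 34*z + 12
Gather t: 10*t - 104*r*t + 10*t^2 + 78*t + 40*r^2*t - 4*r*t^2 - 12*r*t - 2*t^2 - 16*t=t^2*(8 - 4*r) + t*(40*r^2 - 116*r + 72)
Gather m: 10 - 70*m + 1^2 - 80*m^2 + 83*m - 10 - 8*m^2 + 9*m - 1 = -88*m^2 + 22*m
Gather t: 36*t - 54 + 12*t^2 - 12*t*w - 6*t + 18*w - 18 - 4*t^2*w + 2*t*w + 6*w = t^2*(12 - 4*w) + t*(30 - 10*w) + 24*w - 72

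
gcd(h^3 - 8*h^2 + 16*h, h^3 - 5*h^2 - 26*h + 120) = h - 4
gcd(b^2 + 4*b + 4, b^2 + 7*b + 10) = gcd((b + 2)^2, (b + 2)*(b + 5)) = b + 2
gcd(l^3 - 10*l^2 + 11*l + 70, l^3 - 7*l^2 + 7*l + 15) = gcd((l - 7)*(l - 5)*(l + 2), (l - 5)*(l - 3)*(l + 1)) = l - 5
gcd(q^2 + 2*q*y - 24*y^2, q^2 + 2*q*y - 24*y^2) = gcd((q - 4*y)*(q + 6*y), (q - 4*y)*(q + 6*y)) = -q^2 - 2*q*y + 24*y^2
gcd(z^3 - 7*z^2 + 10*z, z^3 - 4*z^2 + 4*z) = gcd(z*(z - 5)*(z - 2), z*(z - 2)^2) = z^2 - 2*z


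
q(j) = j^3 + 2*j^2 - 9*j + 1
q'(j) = 3*j^2 + 4*j - 9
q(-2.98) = 19.12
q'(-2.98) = 5.72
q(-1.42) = 14.95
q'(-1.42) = -8.63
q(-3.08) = 18.47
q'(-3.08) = 7.14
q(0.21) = -0.79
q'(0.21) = -8.03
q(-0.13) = 2.20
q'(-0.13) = -9.47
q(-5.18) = -37.71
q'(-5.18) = 50.78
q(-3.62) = 12.35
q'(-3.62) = 15.83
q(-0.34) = 4.25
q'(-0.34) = -10.01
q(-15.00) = -2789.00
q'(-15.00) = 606.00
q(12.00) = 1909.00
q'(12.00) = 471.00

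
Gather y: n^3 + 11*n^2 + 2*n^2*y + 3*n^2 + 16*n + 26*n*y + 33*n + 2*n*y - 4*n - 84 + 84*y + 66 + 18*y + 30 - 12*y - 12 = n^3 + 14*n^2 + 45*n + y*(2*n^2 + 28*n + 90)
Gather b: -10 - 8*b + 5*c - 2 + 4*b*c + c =b*(4*c - 8) + 6*c - 12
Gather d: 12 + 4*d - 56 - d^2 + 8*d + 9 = -d^2 + 12*d - 35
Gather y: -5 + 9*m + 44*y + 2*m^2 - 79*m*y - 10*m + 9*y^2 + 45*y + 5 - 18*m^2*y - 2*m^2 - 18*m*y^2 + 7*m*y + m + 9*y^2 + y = y^2*(18 - 18*m) + y*(-18*m^2 - 72*m + 90)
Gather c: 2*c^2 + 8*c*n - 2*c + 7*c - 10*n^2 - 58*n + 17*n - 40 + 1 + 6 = 2*c^2 + c*(8*n + 5) - 10*n^2 - 41*n - 33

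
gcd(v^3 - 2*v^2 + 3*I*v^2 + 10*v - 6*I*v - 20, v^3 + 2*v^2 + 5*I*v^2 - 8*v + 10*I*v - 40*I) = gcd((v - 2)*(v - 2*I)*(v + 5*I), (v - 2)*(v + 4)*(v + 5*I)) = v^2 + v*(-2 + 5*I) - 10*I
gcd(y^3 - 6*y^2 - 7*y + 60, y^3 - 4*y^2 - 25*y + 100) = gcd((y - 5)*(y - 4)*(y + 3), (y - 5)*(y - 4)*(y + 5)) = y^2 - 9*y + 20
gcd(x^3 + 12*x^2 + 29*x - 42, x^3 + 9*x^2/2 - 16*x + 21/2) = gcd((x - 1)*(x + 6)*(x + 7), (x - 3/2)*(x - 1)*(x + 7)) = x^2 + 6*x - 7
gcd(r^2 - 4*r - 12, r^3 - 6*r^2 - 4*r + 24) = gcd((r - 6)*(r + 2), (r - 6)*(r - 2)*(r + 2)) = r^2 - 4*r - 12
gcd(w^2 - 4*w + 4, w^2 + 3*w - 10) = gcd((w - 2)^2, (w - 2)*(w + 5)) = w - 2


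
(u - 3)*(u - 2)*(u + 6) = u^3 + u^2 - 24*u + 36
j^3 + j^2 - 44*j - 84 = (j - 7)*(j + 2)*(j + 6)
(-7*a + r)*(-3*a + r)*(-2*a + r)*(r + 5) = -42*a^3*r - 210*a^3 + 41*a^2*r^2 + 205*a^2*r - 12*a*r^3 - 60*a*r^2 + r^4 + 5*r^3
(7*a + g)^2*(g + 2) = 49*a^2*g + 98*a^2 + 14*a*g^2 + 28*a*g + g^3 + 2*g^2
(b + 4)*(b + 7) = b^2 + 11*b + 28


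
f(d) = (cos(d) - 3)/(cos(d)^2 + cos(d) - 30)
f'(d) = (2*sin(d)*cos(d) + sin(d))*(cos(d) - 3)/(cos(d)^2 + cos(d) - 30)^2 - sin(d)/(cos(d)^2 + cos(d) - 30)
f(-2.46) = 0.13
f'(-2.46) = -0.02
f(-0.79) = 0.08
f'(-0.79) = -0.02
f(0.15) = 0.07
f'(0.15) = 0.00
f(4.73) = 0.10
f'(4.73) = -0.03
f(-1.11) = 0.09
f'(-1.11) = -0.03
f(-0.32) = 0.07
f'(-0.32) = -0.01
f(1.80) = 0.11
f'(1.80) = 0.03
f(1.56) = 0.10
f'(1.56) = 0.03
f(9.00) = 0.13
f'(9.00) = 0.02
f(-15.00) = 0.12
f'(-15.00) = -0.02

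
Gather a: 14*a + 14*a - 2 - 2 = 28*a - 4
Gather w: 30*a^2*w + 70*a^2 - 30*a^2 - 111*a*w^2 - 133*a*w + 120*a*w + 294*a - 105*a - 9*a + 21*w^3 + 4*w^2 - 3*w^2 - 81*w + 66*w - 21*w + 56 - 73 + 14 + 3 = 40*a^2 + 180*a + 21*w^3 + w^2*(1 - 111*a) + w*(30*a^2 - 13*a - 36)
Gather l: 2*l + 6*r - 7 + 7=2*l + 6*r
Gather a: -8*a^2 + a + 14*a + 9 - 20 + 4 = -8*a^2 + 15*a - 7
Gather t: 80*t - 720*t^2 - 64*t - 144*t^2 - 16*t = -864*t^2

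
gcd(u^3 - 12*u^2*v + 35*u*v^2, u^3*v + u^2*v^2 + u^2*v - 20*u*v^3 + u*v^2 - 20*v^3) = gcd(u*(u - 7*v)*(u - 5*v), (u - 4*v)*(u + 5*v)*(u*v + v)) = 1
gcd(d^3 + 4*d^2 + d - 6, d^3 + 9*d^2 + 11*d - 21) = d^2 + 2*d - 3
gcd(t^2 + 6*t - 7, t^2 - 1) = t - 1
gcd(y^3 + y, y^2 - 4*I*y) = y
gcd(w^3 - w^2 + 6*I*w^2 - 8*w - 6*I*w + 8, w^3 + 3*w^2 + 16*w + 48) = w + 4*I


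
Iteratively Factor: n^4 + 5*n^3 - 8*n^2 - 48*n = (n + 4)*(n^3 + n^2 - 12*n) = n*(n + 4)*(n^2 + n - 12) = n*(n + 4)^2*(n - 3)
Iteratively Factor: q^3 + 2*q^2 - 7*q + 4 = (q - 1)*(q^2 + 3*q - 4) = (q - 1)*(q + 4)*(q - 1)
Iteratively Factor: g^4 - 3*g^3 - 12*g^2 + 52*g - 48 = (g - 2)*(g^3 - g^2 - 14*g + 24) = (g - 2)*(g + 4)*(g^2 - 5*g + 6) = (g - 3)*(g - 2)*(g + 4)*(g - 2)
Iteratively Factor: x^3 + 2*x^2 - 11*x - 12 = (x + 4)*(x^2 - 2*x - 3) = (x + 1)*(x + 4)*(x - 3)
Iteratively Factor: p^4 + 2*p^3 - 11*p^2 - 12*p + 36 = (p - 2)*(p^3 + 4*p^2 - 3*p - 18) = (p - 2)^2*(p^2 + 6*p + 9) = (p - 2)^2*(p + 3)*(p + 3)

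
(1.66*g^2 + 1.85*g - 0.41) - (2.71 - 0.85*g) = 1.66*g^2 + 2.7*g - 3.12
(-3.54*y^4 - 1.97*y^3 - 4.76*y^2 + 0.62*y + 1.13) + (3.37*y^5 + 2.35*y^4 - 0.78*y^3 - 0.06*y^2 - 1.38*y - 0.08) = 3.37*y^5 - 1.19*y^4 - 2.75*y^3 - 4.82*y^2 - 0.76*y + 1.05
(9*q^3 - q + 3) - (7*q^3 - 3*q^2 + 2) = 2*q^3 + 3*q^2 - q + 1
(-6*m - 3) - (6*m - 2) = -12*m - 1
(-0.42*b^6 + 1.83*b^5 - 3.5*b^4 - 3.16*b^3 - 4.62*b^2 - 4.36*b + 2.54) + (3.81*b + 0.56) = -0.42*b^6 + 1.83*b^5 - 3.5*b^4 - 3.16*b^3 - 4.62*b^2 - 0.55*b + 3.1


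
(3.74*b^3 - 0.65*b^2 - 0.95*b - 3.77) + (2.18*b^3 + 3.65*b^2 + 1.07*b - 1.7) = 5.92*b^3 + 3.0*b^2 + 0.12*b - 5.47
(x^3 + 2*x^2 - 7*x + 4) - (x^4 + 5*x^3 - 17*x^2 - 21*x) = -x^4 - 4*x^3 + 19*x^2 + 14*x + 4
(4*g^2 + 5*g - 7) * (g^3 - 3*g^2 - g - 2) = 4*g^5 - 7*g^4 - 26*g^3 + 8*g^2 - 3*g + 14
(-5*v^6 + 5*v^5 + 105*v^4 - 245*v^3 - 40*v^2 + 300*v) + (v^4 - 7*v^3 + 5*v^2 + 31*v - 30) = -5*v^6 + 5*v^5 + 106*v^4 - 252*v^3 - 35*v^2 + 331*v - 30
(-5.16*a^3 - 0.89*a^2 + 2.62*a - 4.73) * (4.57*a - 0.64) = -23.5812*a^4 - 0.7649*a^3 + 12.543*a^2 - 23.2929*a + 3.0272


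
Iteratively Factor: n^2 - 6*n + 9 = (n - 3)*(n - 3)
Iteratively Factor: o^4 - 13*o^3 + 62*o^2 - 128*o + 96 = (o - 2)*(o^3 - 11*o^2 + 40*o - 48) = (o - 3)*(o - 2)*(o^2 - 8*o + 16) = (o - 4)*(o - 3)*(o - 2)*(o - 4)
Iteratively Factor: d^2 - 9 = (d - 3)*(d + 3)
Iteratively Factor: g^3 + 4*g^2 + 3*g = (g + 3)*(g^2 + g) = g*(g + 3)*(g + 1)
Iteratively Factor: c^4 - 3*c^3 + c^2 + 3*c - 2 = (c - 1)*(c^3 - 2*c^2 - c + 2) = (c - 2)*(c - 1)*(c^2 - 1) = (c - 2)*(c - 1)^2*(c + 1)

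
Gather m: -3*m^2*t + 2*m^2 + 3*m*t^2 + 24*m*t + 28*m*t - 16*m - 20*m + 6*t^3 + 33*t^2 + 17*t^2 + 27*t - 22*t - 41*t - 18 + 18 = m^2*(2 - 3*t) + m*(3*t^2 + 52*t - 36) + 6*t^3 + 50*t^2 - 36*t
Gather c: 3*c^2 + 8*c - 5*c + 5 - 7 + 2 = 3*c^2 + 3*c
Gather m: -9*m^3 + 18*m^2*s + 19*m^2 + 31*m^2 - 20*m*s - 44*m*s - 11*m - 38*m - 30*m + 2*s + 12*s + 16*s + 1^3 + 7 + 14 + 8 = -9*m^3 + m^2*(18*s + 50) + m*(-64*s - 79) + 30*s + 30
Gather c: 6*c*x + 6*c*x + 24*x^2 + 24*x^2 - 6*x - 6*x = 12*c*x + 48*x^2 - 12*x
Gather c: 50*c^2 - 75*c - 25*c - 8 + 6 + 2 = 50*c^2 - 100*c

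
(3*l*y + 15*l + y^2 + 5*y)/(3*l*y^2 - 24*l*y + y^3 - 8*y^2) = (y + 5)/(y*(y - 8))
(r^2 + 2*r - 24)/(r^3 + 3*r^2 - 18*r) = (r - 4)/(r*(r - 3))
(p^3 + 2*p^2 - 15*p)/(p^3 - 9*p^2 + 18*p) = (p + 5)/(p - 6)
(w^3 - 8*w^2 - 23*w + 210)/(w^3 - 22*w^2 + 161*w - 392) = (w^2 - w - 30)/(w^2 - 15*w + 56)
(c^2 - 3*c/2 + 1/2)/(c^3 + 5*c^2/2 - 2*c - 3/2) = (2*c - 1)/(2*c^2 + 7*c + 3)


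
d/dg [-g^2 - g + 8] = -2*g - 1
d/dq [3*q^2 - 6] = 6*q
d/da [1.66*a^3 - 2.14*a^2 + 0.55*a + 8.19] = 4.98*a^2 - 4.28*a + 0.55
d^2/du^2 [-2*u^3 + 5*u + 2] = -12*u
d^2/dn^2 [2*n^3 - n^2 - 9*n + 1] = 12*n - 2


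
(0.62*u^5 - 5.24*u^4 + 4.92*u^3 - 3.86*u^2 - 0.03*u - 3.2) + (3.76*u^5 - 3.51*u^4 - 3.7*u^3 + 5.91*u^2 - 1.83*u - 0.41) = 4.38*u^5 - 8.75*u^4 + 1.22*u^3 + 2.05*u^2 - 1.86*u - 3.61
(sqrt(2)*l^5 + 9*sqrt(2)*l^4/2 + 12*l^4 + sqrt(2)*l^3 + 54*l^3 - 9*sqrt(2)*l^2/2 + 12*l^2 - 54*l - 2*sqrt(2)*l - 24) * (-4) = -4*sqrt(2)*l^5 - 48*l^4 - 18*sqrt(2)*l^4 - 216*l^3 - 4*sqrt(2)*l^3 - 48*l^2 + 18*sqrt(2)*l^2 + 8*sqrt(2)*l + 216*l + 96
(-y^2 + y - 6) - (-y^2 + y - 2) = -4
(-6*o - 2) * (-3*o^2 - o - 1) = 18*o^3 + 12*o^2 + 8*o + 2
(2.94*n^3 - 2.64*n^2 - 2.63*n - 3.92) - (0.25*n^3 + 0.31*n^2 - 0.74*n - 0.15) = 2.69*n^3 - 2.95*n^2 - 1.89*n - 3.77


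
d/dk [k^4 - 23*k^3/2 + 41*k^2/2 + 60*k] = 4*k^3 - 69*k^2/2 + 41*k + 60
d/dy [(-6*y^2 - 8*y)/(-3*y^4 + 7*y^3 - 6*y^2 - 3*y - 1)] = 2*(-18*y^5 - 15*y^4 + 56*y^3 - 15*y^2 + 6*y + 4)/(9*y^8 - 42*y^7 + 85*y^6 - 66*y^5 + 22*y^3 + 21*y^2 + 6*y + 1)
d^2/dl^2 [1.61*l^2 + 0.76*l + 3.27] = 3.22000000000000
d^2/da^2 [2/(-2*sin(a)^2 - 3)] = 8*(4*sin(a)^4 - 12*sin(a)^2 + 3)/(4 - cos(2*a))^3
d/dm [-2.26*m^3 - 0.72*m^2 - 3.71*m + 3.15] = -6.78*m^2 - 1.44*m - 3.71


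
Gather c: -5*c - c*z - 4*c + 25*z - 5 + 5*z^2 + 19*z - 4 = c*(-z - 9) + 5*z^2 + 44*z - 9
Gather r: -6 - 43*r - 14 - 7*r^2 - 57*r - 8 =-7*r^2 - 100*r - 28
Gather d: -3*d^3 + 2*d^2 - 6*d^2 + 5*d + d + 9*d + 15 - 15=-3*d^3 - 4*d^2 + 15*d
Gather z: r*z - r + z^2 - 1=r*z - r + z^2 - 1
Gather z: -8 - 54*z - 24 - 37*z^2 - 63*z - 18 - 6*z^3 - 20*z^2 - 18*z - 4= -6*z^3 - 57*z^2 - 135*z - 54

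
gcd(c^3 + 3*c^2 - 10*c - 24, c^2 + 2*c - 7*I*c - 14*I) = c + 2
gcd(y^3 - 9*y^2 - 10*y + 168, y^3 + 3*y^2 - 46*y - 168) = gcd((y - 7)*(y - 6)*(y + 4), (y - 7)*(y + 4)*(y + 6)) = y^2 - 3*y - 28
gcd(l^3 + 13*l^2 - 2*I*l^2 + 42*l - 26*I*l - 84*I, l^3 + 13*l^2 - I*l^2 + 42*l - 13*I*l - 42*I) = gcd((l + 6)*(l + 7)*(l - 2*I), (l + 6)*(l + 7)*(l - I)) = l^2 + 13*l + 42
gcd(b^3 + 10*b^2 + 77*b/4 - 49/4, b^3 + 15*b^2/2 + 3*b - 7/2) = b^2 + 13*b/2 - 7/2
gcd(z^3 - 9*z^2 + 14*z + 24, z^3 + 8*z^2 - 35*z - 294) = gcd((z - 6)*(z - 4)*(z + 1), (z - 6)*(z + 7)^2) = z - 6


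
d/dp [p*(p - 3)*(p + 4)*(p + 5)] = 4*p^3 + 18*p^2 - 14*p - 60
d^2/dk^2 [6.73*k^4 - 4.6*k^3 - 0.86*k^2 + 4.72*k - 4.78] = 80.76*k^2 - 27.6*k - 1.72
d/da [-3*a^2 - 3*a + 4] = -6*a - 3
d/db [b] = 1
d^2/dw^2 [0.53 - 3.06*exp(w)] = -3.06*exp(w)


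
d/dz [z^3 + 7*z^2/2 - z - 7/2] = 3*z^2 + 7*z - 1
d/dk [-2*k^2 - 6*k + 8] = -4*k - 6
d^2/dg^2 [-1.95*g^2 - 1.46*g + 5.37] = -3.90000000000000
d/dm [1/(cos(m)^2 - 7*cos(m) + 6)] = (2*cos(m) - 7)*sin(m)/(cos(m)^2 - 7*cos(m) + 6)^2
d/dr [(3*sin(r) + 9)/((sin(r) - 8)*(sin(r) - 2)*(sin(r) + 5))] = 6*(-sin(r)^3 - 2*sin(r)^2 + 15*sin(r) + 91)*cos(r)/((sin(r) - 8)^2*(sin(r) - 2)^2*(sin(r) + 5)^2)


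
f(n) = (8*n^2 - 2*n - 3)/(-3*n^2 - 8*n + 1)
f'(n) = (6*n + 8)*(8*n^2 - 2*n - 3)/(-3*n^2 - 8*n + 1)^2 + (16*n - 2)/(-3*n^2 - 8*n + 1)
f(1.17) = -0.45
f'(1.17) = -0.80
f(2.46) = -1.10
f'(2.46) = -0.34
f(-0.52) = 0.05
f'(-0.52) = -2.32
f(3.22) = -1.32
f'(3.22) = -0.24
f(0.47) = 0.63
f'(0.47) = -3.62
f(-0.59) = 0.21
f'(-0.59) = -2.25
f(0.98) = -0.28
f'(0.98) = -1.01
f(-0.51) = 0.02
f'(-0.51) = -2.34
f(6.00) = -1.76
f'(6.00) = -0.11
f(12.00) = -2.13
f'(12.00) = -0.04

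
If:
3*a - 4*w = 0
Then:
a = 4*w/3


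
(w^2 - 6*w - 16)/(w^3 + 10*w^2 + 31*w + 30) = (w - 8)/(w^2 + 8*w + 15)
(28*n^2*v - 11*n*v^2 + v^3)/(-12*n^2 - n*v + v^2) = v*(-7*n + v)/(3*n + v)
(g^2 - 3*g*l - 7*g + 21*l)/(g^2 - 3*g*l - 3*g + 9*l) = (g - 7)/(g - 3)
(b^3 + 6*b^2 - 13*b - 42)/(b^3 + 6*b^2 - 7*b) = (b^2 - b - 6)/(b*(b - 1))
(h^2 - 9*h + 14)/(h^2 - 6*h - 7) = (h - 2)/(h + 1)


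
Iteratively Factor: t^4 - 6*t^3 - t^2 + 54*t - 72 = (t - 3)*(t^3 - 3*t^2 - 10*t + 24) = (t - 3)*(t - 2)*(t^2 - t - 12) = (t - 4)*(t - 3)*(t - 2)*(t + 3)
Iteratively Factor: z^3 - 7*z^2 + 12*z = (z - 3)*(z^2 - 4*z) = (z - 4)*(z - 3)*(z)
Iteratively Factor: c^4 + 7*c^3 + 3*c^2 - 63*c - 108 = (c - 3)*(c^3 + 10*c^2 + 33*c + 36) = (c - 3)*(c + 4)*(c^2 + 6*c + 9) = (c - 3)*(c + 3)*(c + 4)*(c + 3)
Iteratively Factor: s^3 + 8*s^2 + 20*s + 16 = (s + 4)*(s^2 + 4*s + 4) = (s + 2)*(s + 4)*(s + 2)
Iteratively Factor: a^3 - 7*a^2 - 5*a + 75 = (a - 5)*(a^2 - 2*a - 15) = (a - 5)^2*(a + 3)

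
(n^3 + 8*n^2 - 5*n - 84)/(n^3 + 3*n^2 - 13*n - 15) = (n^2 + 11*n + 28)/(n^2 + 6*n + 5)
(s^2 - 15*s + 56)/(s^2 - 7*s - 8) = (s - 7)/(s + 1)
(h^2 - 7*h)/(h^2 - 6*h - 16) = h*(7 - h)/(-h^2 + 6*h + 16)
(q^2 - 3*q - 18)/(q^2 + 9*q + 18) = (q - 6)/(q + 6)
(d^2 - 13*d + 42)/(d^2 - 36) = (d - 7)/(d + 6)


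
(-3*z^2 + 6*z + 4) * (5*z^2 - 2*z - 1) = -15*z^4 + 36*z^3 + 11*z^2 - 14*z - 4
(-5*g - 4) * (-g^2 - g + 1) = 5*g^3 + 9*g^2 - g - 4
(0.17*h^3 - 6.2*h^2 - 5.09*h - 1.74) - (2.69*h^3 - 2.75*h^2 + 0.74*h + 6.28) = -2.52*h^3 - 3.45*h^2 - 5.83*h - 8.02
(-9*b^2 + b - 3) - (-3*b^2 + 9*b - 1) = -6*b^2 - 8*b - 2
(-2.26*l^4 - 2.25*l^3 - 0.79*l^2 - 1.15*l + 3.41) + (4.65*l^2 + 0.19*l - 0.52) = -2.26*l^4 - 2.25*l^3 + 3.86*l^2 - 0.96*l + 2.89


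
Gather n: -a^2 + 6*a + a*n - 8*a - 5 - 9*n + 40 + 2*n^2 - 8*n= -a^2 - 2*a + 2*n^2 + n*(a - 17) + 35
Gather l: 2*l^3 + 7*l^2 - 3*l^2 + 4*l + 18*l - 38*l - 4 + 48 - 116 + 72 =2*l^3 + 4*l^2 - 16*l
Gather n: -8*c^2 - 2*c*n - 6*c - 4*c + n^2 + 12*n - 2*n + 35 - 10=-8*c^2 - 10*c + n^2 + n*(10 - 2*c) + 25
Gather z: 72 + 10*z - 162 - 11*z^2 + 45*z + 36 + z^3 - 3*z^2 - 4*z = z^3 - 14*z^2 + 51*z - 54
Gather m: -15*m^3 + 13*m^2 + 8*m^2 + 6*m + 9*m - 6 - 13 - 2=-15*m^3 + 21*m^2 + 15*m - 21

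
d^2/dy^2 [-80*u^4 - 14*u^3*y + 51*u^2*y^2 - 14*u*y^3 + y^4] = 102*u^2 - 84*u*y + 12*y^2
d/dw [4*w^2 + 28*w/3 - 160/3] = 8*w + 28/3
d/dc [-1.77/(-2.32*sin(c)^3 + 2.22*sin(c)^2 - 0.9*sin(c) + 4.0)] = (-12.3192*sin(c)^2 + 7.8588*sin(c) - 1.593)*cos(c)/(2.32*sin(c)^3 - 2.22*sin(c)^2 + 0.9*sin(c) - 4.0)^2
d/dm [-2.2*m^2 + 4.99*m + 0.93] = 4.99 - 4.4*m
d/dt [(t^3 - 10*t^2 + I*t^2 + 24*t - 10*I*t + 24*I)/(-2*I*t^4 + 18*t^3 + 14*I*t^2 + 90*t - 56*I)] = (-I*t^5 + t^4*(3 + 20*I) + t^3*(-140 - 67*I) + t^2*(505 - 320*I) + t*(840 + 1360*I) - 1752 + 280*I)/(2*t^7 + 38*I*t^6 - 228*t^5 - 300*I*t^4 - 1110*t^3 - 1362*I*t^2 - 3472*t + 1568*I)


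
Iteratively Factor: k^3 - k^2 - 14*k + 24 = (k - 2)*(k^2 + k - 12) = (k - 3)*(k - 2)*(k + 4)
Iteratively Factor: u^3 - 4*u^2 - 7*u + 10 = (u - 1)*(u^2 - 3*u - 10) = (u - 5)*(u - 1)*(u + 2)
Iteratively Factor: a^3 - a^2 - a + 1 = (a + 1)*(a^2 - 2*a + 1) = (a - 1)*(a + 1)*(a - 1)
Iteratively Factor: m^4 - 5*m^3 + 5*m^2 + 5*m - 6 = (m + 1)*(m^3 - 6*m^2 + 11*m - 6) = (m - 3)*(m + 1)*(m^2 - 3*m + 2) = (m - 3)*(m - 2)*(m + 1)*(m - 1)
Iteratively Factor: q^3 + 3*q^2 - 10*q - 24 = (q + 2)*(q^2 + q - 12) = (q - 3)*(q + 2)*(q + 4)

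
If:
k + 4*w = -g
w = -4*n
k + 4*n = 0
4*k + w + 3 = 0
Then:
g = 3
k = -3/5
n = 3/20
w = -3/5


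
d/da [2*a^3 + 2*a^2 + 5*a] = 6*a^2 + 4*a + 5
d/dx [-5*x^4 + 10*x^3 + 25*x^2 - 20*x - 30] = -20*x^3 + 30*x^2 + 50*x - 20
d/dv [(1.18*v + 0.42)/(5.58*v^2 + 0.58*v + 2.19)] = (-6.5844*v^2 - 4.6872*v + 2.3406)/(31.1364*v^4 + 6.4728*v^3 + 24.7768*v^2 + 2.5404*v + 4.7961)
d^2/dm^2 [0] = 0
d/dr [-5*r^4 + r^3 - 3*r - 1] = -20*r^3 + 3*r^2 - 3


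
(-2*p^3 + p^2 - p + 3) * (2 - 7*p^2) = 14*p^5 - 7*p^4 + 3*p^3 - 19*p^2 - 2*p + 6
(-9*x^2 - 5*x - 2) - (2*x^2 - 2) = -11*x^2 - 5*x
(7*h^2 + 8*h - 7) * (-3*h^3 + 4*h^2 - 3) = -21*h^5 + 4*h^4 + 53*h^3 - 49*h^2 - 24*h + 21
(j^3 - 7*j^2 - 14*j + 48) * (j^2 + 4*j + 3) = j^5 - 3*j^4 - 39*j^3 - 29*j^2 + 150*j + 144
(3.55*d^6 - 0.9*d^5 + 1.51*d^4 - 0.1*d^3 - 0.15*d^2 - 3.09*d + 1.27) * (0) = 0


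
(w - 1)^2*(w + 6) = w^3 + 4*w^2 - 11*w + 6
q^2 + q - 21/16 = (q - 3/4)*(q + 7/4)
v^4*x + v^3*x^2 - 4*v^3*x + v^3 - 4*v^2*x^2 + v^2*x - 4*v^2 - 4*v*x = v*(v - 4)*(v + x)*(v*x + 1)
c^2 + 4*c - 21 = (c - 3)*(c + 7)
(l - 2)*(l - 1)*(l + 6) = l^3 + 3*l^2 - 16*l + 12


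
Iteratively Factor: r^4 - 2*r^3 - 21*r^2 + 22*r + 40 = (r - 2)*(r^3 - 21*r - 20) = (r - 2)*(r + 4)*(r^2 - 4*r - 5) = (r - 2)*(r + 1)*(r + 4)*(r - 5)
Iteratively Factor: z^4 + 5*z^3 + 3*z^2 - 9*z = (z + 3)*(z^3 + 2*z^2 - 3*z) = (z + 3)^2*(z^2 - z) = z*(z + 3)^2*(z - 1)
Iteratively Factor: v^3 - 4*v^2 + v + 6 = (v - 2)*(v^2 - 2*v - 3) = (v - 2)*(v + 1)*(v - 3)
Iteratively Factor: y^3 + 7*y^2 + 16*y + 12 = (y + 2)*(y^2 + 5*y + 6) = (y + 2)^2*(y + 3)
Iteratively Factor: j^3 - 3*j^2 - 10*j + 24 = (j + 3)*(j^2 - 6*j + 8) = (j - 2)*(j + 3)*(j - 4)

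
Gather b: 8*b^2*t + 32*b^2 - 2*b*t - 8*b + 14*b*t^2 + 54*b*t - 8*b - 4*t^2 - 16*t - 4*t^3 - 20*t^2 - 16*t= b^2*(8*t + 32) + b*(14*t^2 + 52*t - 16) - 4*t^3 - 24*t^2 - 32*t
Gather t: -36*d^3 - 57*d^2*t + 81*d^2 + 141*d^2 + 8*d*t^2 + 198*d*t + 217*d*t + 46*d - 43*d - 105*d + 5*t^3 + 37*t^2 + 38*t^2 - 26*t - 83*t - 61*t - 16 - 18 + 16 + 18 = -36*d^3 + 222*d^2 - 102*d + 5*t^3 + t^2*(8*d + 75) + t*(-57*d^2 + 415*d - 170)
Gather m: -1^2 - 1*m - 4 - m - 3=-2*m - 8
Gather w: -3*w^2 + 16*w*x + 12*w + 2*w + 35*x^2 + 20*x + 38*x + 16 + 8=-3*w^2 + w*(16*x + 14) + 35*x^2 + 58*x + 24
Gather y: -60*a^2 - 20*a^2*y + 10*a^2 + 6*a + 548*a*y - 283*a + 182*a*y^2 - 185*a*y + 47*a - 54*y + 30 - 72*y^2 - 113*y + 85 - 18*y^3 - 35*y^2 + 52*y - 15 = -50*a^2 - 230*a - 18*y^3 + y^2*(182*a - 107) + y*(-20*a^2 + 363*a - 115) + 100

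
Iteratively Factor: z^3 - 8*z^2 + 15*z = (z - 3)*(z^2 - 5*z) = (z - 5)*(z - 3)*(z)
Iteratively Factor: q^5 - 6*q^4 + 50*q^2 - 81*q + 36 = (q - 1)*(q^4 - 5*q^3 - 5*q^2 + 45*q - 36) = (q - 3)*(q - 1)*(q^3 - 2*q^2 - 11*q + 12) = (q - 3)*(q - 1)*(q + 3)*(q^2 - 5*q + 4) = (q - 4)*(q - 3)*(q - 1)*(q + 3)*(q - 1)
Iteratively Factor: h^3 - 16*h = (h + 4)*(h^2 - 4*h) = h*(h + 4)*(h - 4)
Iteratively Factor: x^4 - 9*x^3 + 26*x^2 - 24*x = (x)*(x^3 - 9*x^2 + 26*x - 24) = x*(x - 3)*(x^2 - 6*x + 8) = x*(x - 4)*(x - 3)*(x - 2)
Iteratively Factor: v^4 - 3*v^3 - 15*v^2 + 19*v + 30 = (v - 5)*(v^3 + 2*v^2 - 5*v - 6) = (v - 5)*(v + 1)*(v^2 + v - 6) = (v - 5)*(v + 1)*(v + 3)*(v - 2)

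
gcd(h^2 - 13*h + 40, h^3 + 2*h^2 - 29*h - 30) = h - 5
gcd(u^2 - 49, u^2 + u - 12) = 1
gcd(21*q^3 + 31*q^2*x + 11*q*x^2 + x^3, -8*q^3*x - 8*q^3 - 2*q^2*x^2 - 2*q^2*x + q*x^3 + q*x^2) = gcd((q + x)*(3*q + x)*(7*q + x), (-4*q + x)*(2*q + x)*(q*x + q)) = 1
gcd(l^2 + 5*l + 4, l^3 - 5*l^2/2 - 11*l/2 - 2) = l + 1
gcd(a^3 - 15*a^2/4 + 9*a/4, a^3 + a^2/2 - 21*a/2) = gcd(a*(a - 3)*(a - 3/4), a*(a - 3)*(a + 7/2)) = a^2 - 3*a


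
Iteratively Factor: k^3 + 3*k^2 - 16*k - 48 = (k - 4)*(k^2 + 7*k + 12) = (k - 4)*(k + 3)*(k + 4)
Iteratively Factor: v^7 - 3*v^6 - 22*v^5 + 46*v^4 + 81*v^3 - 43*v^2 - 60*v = (v + 1)*(v^6 - 4*v^5 - 18*v^4 + 64*v^3 + 17*v^2 - 60*v) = (v - 5)*(v + 1)*(v^5 + v^4 - 13*v^3 - v^2 + 12*v) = (v - 5)*(v + 1)*(v + 4)*(v^4 - 3*v^3 - v^2 + 3*v) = (v - 5)*(v - 3)*(v + 1)*(v + 4)*(v^3 - v) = (v - 5)*(v - 3)*(v - 1)*(v + 1)*(v + 4)*(v^2 + v) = (v - 5)*(v - 3)*(v - 1)*(v + 1)^2*(v + 4)*(v)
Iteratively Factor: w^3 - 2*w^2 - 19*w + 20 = (w - 5)*(w^2 + 3*w - 4) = (w - 5)*(w - 1)*(w + 4)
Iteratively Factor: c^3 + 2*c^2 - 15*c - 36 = (c + 3)*(c^2 - c - 12) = (c - 4)*(c + 3)*(c + 3)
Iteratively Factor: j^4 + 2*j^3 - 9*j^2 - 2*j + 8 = (j + 1)*(j^3 + j^2 - 10*j + 8) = (j + 1)*(j + 4)*(j^2 - 3*j + 2) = (j - 1)*(j + 1)*(j + 4)*(j - 2)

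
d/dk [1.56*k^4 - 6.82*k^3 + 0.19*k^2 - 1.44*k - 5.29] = 6.24*k^3 - 20.46*k^2 + 0.38*k - 1.44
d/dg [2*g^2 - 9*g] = 4*g - 9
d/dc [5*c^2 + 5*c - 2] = 10*c + 5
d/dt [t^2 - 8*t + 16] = 2*t - 8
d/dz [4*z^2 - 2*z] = 8*z - 2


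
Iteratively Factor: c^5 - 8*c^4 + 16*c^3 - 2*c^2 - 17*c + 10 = (c + 1)*(c^4 - 9*c^3 + 25*c^2 - 27*c + 10) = (c - 1)*(c + 1)*(c^3 - 8*c^2 + 17*c - 10) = (c - 1)^2*(c + 1)*(c^2 - 7*c + 10) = (c - 2)*(c - 1)^2*(c + 1)*(c - 5)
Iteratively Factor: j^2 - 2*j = (j - 2)*(j)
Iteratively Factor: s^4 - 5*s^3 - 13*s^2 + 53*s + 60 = (s + 1)*(s^3 - 6*s^2 - 7*s + 60) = (s - 4)*(s + 1)*(s^2 - 2*s - 15) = (s - 5)*(s - 4)*(s + 1)*(s + 3)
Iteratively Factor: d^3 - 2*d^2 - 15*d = (d - 5)*(d^2 + 3*d) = (d - 5)*(d + 3)*(d)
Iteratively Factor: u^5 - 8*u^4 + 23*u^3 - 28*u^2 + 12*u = (u - 1)*(u^4 - 7*u^3 + 16*u^2 - 12*u) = u*(u - 1)*(u^3 - 7*u^2 + 16*u - 12) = u*(u - 2)*(u - 1)*(u^2 - 5*u + 6) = u*(u - 2)^2*(u - 1)*(u - 3)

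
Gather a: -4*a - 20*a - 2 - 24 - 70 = -24*a - 96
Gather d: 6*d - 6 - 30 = 6*d - 36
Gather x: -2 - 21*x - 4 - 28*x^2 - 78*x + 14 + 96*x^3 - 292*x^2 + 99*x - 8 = 96*x^3 - 320*x^2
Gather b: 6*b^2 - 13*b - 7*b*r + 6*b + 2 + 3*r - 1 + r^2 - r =6*b^2 + b*(-7*r - 7) + r^2 + 2*r + 1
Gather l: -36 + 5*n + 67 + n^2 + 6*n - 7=n^2 + 11*n + 24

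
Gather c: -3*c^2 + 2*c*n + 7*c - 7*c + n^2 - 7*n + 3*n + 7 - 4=-3*c^2 + 2*c*n + n^2 - 4*n + 3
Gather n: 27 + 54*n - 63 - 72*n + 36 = -18*n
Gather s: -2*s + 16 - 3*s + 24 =40 - 5*s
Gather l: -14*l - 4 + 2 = -14*l - 2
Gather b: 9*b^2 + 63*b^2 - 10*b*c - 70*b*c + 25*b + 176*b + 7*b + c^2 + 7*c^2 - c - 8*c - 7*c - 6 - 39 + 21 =72*b^2 + b*(208 - 80*c) + 8*c^2 - 16*c - 24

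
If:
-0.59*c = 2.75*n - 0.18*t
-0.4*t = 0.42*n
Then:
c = 4.74414850686037*t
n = -0.952380952380952*t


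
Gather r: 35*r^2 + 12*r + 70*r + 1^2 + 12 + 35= 35*r^2 + 82*r + 48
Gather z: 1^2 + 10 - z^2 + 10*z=-z^2 + 10*z + 11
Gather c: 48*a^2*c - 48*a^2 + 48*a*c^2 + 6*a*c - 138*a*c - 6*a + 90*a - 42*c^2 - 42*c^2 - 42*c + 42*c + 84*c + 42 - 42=-48*a^2 + 84*a + c^2*(48*a - 84) + c*(48*a^2 - 132*a + 84)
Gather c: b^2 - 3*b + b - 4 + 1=b^2 - 2*b - 3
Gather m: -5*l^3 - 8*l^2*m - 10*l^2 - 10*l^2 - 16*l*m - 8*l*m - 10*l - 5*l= -5*l^3 - 20*l^2 - 15*l + m*(-8*l^2 - 24*l)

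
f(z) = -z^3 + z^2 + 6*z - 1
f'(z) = -3*z^2 + 2*z + 6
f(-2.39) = 4.02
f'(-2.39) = -15.92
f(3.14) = -3.26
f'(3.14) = -17.30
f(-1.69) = -3.46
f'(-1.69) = -5.95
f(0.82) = 4.04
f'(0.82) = 5.62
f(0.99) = 4.95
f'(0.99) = 5.04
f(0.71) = 3.41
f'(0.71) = 5.91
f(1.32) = 6.36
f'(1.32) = 3.41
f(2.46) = 4.92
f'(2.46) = -7.23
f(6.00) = -145.00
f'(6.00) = -90.00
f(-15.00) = 3509.00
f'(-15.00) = -699.00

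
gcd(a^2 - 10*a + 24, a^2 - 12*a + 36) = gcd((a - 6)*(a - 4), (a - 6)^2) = a - 6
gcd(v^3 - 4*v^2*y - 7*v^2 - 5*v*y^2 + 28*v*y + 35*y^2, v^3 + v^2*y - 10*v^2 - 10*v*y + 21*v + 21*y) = v^2 + v*y - 7*v - 7*y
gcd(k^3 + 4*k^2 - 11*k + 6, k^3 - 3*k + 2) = k^2 - 2*k + 1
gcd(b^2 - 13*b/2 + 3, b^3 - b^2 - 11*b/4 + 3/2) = b - 1/2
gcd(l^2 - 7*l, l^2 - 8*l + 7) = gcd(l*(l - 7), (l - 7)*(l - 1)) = l - 7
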